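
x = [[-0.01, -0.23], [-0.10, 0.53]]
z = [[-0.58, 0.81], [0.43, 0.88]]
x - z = [[0.57, -1.04],[-0.53, -0.35]]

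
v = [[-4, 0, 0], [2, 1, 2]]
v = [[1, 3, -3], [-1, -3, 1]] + [[-5, -3, 3], [3, 4, 1]]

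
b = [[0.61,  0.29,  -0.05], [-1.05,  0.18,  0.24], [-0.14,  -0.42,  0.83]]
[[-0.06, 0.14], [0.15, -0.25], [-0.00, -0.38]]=b@[[-0.13, 0.16], [0.05, 0.07], [0.0, -0.4]]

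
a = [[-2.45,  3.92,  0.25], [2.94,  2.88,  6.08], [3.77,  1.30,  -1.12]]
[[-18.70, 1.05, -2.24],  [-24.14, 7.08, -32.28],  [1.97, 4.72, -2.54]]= a@[[1.09,1.02,-1.45], [-3.92,0.89,-1.22], [-2.64,0.25,-4.03]]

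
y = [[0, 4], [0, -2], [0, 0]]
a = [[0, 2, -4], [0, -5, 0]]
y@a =[[0, -20, 0], [0, 10, 0], [0, 0, 0]]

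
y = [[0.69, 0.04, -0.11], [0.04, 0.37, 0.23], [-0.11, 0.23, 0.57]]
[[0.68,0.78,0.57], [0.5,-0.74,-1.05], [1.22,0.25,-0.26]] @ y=[[0.44,0.45,0.43], [0.43,-0.50,-0.82], [0.88,0.08,-0.22]]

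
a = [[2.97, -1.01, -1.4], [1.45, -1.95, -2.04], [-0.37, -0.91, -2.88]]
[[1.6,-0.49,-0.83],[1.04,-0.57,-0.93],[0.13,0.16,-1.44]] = a @ [[0.47, -0.11, -0.07],  [-0.11, 0.38, -0.16],  [-0.07, -0.16, 0.56]]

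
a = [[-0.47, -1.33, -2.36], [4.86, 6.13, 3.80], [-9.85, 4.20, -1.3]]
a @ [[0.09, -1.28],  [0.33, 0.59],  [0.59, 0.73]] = [[-1.87,-1.91], [4.7,0.17], [-0.27,14.14]]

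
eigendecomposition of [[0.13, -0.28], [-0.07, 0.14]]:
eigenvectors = [[-0.9, 0.89], [-0.43, -0.46]]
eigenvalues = [-0.01, 0.28]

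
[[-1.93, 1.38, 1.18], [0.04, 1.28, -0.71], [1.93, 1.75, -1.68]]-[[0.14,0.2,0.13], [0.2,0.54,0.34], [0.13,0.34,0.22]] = [[-2.07,1.18,1.05], [-0.16,0.74,-1.05], [1.8,1.41,-1.90]]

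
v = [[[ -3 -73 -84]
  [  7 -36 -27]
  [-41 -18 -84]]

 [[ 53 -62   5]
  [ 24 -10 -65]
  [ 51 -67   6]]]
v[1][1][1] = -10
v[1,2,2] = 6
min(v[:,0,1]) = -73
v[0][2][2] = -84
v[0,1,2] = -27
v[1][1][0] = 24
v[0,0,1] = -73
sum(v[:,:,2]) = -249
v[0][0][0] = -3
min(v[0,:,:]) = -84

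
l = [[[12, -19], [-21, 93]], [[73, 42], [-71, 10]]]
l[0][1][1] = 93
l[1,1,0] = -71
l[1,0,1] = 42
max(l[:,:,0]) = 73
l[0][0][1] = -19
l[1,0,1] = 42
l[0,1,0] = -21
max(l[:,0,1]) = 42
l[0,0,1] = -19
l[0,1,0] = -21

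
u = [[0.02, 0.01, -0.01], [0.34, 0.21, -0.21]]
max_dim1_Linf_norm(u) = 0.34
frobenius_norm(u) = 0.45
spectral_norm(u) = 0.45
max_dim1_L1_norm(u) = 0.76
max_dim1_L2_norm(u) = 0.45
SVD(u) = [[-0.05, -1.00], [-1.00, 0.05]] @ diag([0.45209925633339815, 0.0025024833242905057]) @ [[-0.75, -0.47, 0.47], [-0.66, 0.53, -0.53]]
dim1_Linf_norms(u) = [0.02, 0.34]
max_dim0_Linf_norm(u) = 0.34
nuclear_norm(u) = 0.45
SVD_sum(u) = [[0.02, 0.01, -0.01], [0.34, 0.21, -0.21]] + [[0.00,-0.00,0.00],  [-0.00,0.0,-0.0]]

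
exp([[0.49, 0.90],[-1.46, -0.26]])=[[0.87, 0.82], [-1.34, 0.18]]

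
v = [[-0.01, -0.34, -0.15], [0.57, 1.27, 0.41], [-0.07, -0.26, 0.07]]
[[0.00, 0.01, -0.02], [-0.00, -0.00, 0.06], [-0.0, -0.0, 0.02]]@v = [[0.01, 0.02, 0.00],[-0.00, -0.02, 0.00],[-0.0, -0.01, 0.00]]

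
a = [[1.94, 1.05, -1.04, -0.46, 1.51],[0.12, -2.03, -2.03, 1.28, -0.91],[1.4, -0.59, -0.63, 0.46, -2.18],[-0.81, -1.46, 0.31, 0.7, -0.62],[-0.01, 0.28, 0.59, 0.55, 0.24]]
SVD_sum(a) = [[0.11, 1.0, 0.48, -0.57, 0.93], [-0.2, -1.88, -0.89, 1.06, -1.75], [-0.13, -1.25, -0.59, 0.71, -1.16], [-0.11, -0.98, -0.47, 0.55, -0.91], [0.02, 0.19, 0.09, -0.11, 0.18]] + [[1.86, 0.32, -1.46, -0.05, 0.15], [0.76, 0.13, -0.59, -0.02, 0.06], [0.97, 0.17, -0.76, -0.03, 0.08], [-0.83, -0.14, 0.65, 0.02, -0.07], [-0.25, -0.04, 0.20, 0.01, -0.02]] + [[-0.16, -0.16, -0.21, 0.08, 0.34],[-0.38, -0.37, -0.49, 0.19, 0.81],[0.53, 0.51, 0.68, -0.26, -1.12],[-0.1, -0.10, -0.13, 0.05, 0.22],[0.03, 0.03, 0.04, -0.01, -0.06]] + [[0.07, -0.01, 0.09, 0.16, 0.05], [-0.00, 0.0, -0.01, -0.01, -0.00], [0.02, -0.0, 0.03, 0.05, 0.02], [0.1, -0.01, 0.13, 0.23, 0.07], [0.26, -0.02, 0.33, 0.58, 0.18]] + [[0.06,-0.11,0.06,-0.08,0.03], [-0.05,0.09,-0.05,0.06,-0.03], [0.01,-0.02,0.01,-0.02,0.01], [0.13,-0.23,0.13,-0.16,0.07], [-0.07,0.12,-0.07,0.09,-0.04]]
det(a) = 9.04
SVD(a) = [[-0.38, 0.78, -0.24, -0.25, -0.37], [0.71, 0.32, -0.56, 0.02, 0.30], [0.47, 0.41, 0.78, -0.08, -0.07], [0.37, -0.35, -0.15, -0.36, -0.77], [-0.07, -0.11, 0.04, -0.9, 0.42]] @ diag([4.145699146215462, 3.0768501742885186, 1.9624757270023099, 0.8239948010040048, 0.43805614125844866]) @ [[-0.07, -0.64, -0.31, 0.36, -0.60], [0.78, 0.13, -0.61, -0.02, 0.06], [0.35, 0.34, 0.45, -0.17, -0.73], [-0.36, 0.03, -0.44, -0.78, -0.24], [-0.38, 0.67, -0.37, 0.47, -0.2]]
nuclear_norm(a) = 10.45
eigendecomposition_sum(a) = [[(-0.01-0.06j),(0.06+0.06j),0.05+0.07j,(-0.01-0.11j),(0.02+0.16j)], [(0.34+0.75j),(-1.06-0.59j),(-0.94-0.74j),(0.52+1.39j),-0.84-1.92j], [0.25+0.00j,(-0.3+0.22j),(-0.33+0.17j),0.46+0.03j,-0.64-0.01j], [0.01+0.42j,(-0.38-0.48j),(-0.29-0.53j),-0.04+0.75j,(-0.01-1.06j)], [(-0-0.26j),0.23+0.31j,0.18+0.34j,0.03-0.47j,(-0+0.67j)]] + [[-0.01+0.06j, (0.06-0.06j), (0.05-0.07j), (-0.01+0.11j), 0.02-0.16j], [0.34-0.75j, -1.06+0.59j, (-0.94+0.74j), 0.52-1.39j, (-0.84+1.92j)], [0.25-0.00j, -0.30-0.22j, (-0.33-0.17j), (0.46-0.03j), -0.64+0.01j], [0.01-0.42j, -0.38+0.48j, (-0.29+0.53j), (-0.04-0.75j), (-0.01+1.06j)], [(-0+0.26j), (0.23-0.31j), 0.18-0.34j, (0.03+0.47j), (-0-0.67j)]] + [[1.01-0.00j, (0.1-0j), -0.12+0.00j, 0.82+0.00j, (1.34+0j)],[-0.49+0.00j, -0.05+0.00j, (0.06-0j), (-0.4-0j), (-0.65-0j)],[(0.67-0j), 0.06-0.00j, (-0.08+0j), 0.54+0.00j, 0.89+0.00j],[(-0.08+0j), -0.01+0.00j, (0.01-0j), (-0.07-0j), -0.11-0.00j],[(0.23-0j), (0.02-0j), -0.03+0.00j, (0.18+0j), 0.30+0.00j]] + [[0.47-0.22j, 0.41-0.37j, (-0.51+0.49j), -0.63-0.22j, (0.06-1.36j)], [(-0.04+0.33j), 0.07+0.34j, (-0.1-0.44j), (0.32-0.27j), 0.71+0.48j], [0.11-0.44j, -0.03-0.49j, (0.05+0.62j), -0.50+0.31j, (-0.89-0.8j)], [-0.37+0.09j, (-0.35+0.21j), (0.44-0.28j), 0.42+0.25j, (-0.24+0.97j)], [(-0.12+0.05j), (-0.1+0.09j), (0.13-0.12j), (0.15+0.06j), -0.03+0.33j]] + [[(0.47+0.22j), 0.41+0.37j, (-0.51-0.49j), (-0.63+0.22j), 0.06+1.36j], [(-0.04-0.33j), (0.07-0.34j), -0.10+0.44j, (0.32+0.27j), (0.71-0.48j)], [0.11+0.44j, -0.03+0.49j, 0.05-0.62j, (-0.5-0.31j), (-0.89+0.8j)], [(-0.37-0.09j), -0.35-0.21j, 0.44+0.28j, 0.42-0.25j, (-0.24-0.97j)], [-0.12-0.05j, -0.10-0.09j, 0.13+0.12j, (0.15-0.06j), -0.03-0.33j]]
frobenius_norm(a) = 5.60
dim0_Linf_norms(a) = [1.94, 2.03, 2.03, 1.28, 2.18]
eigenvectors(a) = [[0.06+0.02j, 0.06-0.02j, (-0.76+0j), (-0.6+0j), -0.60-0.00j],[(-0.83+0j), (-0.83-0j), (0.37+0j), 0.20-0.33j, (0.2+0.33j)],[-0.11+0.23j, (-0.11-0.23j), -0.50+0.00j, -0.33+0.41j, -0.33-0.41j],[-0.39-0.16j, (-0.39+0.16j), 0.06+0.00j, 0.43+0.09j, (0.43-0.09j)],[(0.24+0.11j), (0.24-0.11j), -0.17+0.00j, (0.15+0.01j), (0.15-0.01j)]]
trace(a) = 0.22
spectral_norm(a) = 4.15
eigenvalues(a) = [(-1.44+0.94j), (-1.44-0.94j), (1.12+0j), (0.99+1.33j), (0.99-1.33j)]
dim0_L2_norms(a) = [2.53, 2.79, 2.46, 1.69, 2.88]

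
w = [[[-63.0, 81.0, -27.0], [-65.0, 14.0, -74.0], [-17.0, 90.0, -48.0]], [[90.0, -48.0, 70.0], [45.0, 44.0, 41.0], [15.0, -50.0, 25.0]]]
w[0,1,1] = 14.0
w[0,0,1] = 81.0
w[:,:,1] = [[81.0, 14.0, 90.0], [-48.0, 44.0, -50.0]]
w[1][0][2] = 70.0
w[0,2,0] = -17.0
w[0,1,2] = -74.0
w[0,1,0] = -65.0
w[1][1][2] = 41.0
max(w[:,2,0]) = 15.0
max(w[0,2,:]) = 90.0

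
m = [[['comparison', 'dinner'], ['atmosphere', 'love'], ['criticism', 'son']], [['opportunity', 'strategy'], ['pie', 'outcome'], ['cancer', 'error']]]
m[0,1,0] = 'atmosphere'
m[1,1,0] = 'pie'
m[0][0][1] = 'dinner'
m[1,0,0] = 'opportunity'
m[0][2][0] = 'criticism'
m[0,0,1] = 'dinner'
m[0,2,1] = 'son'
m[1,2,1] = 'error'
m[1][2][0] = 'cancer'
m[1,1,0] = 'pie'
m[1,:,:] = [['opportunity', 'strategy'], ['pie', 'outcome'], ['cancer', 'error']]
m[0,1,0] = 'atmosphere'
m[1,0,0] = 'opportunity'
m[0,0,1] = 'dinner'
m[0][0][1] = 'dinner'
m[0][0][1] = 'dinner'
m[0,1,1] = 'love'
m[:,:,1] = [['dinner', 'love', 'son'], ['strategy', 'outcome', 'error']]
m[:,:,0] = [['comparison', 'atmosphere', 'criticism'], ['opportunity', 'pie', 'cancer']]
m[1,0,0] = 'opportunity'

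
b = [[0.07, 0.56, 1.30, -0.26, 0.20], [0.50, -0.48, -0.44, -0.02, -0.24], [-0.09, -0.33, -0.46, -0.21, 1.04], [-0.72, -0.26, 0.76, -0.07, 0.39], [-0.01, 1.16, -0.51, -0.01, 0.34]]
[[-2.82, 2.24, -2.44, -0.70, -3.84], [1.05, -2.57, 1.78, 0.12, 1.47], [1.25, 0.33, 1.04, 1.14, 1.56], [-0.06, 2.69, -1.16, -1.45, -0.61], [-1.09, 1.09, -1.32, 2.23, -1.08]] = b@ [[-1.34,-1.94,1.07,1.28,-0.83], [-1.56,1.14,-1.67,1.09,-1.84], [-1.76,1.47,-1.13,-0.93,-2.16], [-2.17,1.83,0.56,1.92,-0.36], [-0.63,1.53,0.18,1.53,-0.18]]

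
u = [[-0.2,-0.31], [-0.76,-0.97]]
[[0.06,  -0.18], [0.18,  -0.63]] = u @ [[0.15, 0.44], [-0.30, 0.30]]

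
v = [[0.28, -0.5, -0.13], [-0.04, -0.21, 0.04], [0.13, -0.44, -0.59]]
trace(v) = -0.52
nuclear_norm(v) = 1.38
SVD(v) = [[-0.59,  -0.71,  -0.38], [-0.13,  -0.37,  0.92], [-0.80,  0.59,  0.12]] @ diag([0.9031641976355582, 0.3405328897296521, 0.13975615593486698]) @ [[-0.29, 0.75, 0.60], [-0.32, 0.52, -0.80], [-0.90, -0.42, 0.09]]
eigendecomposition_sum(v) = [[0.28, -0.24, -0.05],[-0.02, 0.02, 0.00],[0.05, -0.04, -0.01]] + [[0.01, -0.07, -0.06], [-0.01, 0.09, 0.07], [0.06, -0.76, -0.62]] + [[-0.01, -0.19, -0.02], [-0.01, -0.31, -0.03], [0.02, 0.36, 0.04]]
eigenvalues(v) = [0.29, -0.53, -0.28]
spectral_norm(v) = 0.90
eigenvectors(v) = [[-0.98, -0.09, 0.38],[0.06, 0.11, 0.6],[-0.18, -0.99, -0.7]]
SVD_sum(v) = [[0.16, -0.40, -0.32],  [0.04, -0.09, -0.07],  [0.21, -0.54, -0.43]] + [[0.08, -0.13, 0.19], [0.04, -0.07, 0.10], [-0.06, 0.10, -0.16]] + [[0.05, 0.02, -0.0], [-0.12, -0.05, 0.01], [-0.02, -0.01, 0.00]]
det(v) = 0.04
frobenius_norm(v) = 0.98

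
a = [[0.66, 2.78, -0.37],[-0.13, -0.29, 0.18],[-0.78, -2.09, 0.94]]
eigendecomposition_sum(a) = [[0.33+0.08j, 1.39+0.02j, (-0.19-0.18j)], [-0.06+0.12j, (-0.15+0.55j), 0.09-0.06j], [(-0.39+0.56j), -1.04+2.58j, (0.47-0.22j)]] + [[0.33-0.08j, (1.39-0.02j), (-0.19+0.18j)], [-0.06-0.12j, (-0.15-0.55j), 0.09+0.06j], [-0.39-0.56j, -1.04-2.58j, (0.47+0.22j)]] + [[0.00-0.00j, (-0-0j), 0.00+0.00j], [-0.00+0.00j, 0j, (-0-0j)], [-0j, (-0-0j), 0.00+0.00j]]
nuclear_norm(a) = 4.30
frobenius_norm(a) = 3.78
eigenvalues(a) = [(0.65+0.42j), (0.65-0.42j), 0j]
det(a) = 0.00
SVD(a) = [[-0.76, -0.64, 0.06], [0.09, -0.19, -0.98], [0.64, -0.74, 0.21]] @ diag([3.739726242337629, 0.5557404300785557, 0.0004546948170265031]) @ [[-0.27, -0.93, 0.24], [0.32, -0.32, -0.89], [0.91, -0.16, 0.39]]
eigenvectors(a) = [[-0.16-0.41j, -0.16+0.41j, 0.91+0.00j],[0.18-0.02j, 0.18+0.02j, -0.16+0.00j],[0.88+0.00j, 0.88-0.00j, (0.39+0j)]]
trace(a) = 1.31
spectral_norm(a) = 3.74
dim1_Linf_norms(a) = [2.78, 0.29, 2.09]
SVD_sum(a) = [[0.78, 2.66, -0.69], [-0.09, -0.33, 0.08], [-0.65, -2.22, 0.57]] + [[-0.12, 0.12, 0.32], [-0.03, 0.04, 0.1], [-0.13, 0.13, 0.37]] + [[0.0, -0.00, 0.0],[-0.00, 0.00, -0.00],[0.00, -0.0, 0.0]]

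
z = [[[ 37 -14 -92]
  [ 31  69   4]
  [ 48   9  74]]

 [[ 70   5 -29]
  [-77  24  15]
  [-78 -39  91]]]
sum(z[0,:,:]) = 166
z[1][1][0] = -77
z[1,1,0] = -77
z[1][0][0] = 70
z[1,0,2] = -29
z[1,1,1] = 24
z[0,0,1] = -14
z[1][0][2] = -29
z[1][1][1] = 24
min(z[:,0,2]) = -92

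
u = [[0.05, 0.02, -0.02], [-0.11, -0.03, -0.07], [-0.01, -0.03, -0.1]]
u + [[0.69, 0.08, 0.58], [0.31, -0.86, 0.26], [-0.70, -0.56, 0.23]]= [[0.74, 0.1, 0.56],[0.20, -0.89, 0.19],[-0.71, -0.59, 0.13]]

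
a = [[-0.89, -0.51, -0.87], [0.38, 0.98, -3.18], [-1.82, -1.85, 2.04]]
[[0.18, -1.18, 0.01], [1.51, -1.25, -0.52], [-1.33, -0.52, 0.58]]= a @ [[0.03,0.6,-0.47], [0.26,0.31,0.40], [-0.39,0.56,0.23]]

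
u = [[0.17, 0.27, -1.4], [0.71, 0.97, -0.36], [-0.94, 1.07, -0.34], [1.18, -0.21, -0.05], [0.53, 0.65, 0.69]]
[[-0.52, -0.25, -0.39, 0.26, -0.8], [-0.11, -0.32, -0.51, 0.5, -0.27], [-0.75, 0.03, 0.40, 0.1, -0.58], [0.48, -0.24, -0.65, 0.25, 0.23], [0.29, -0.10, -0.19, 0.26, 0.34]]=u@[[0.38, -0.22, -0.55, 0.26, 0.18], [-0.25, -0.12, -0.05, 0.29, -0.21], [0.37, 0.13, 0.2, -0.10, 0.55]]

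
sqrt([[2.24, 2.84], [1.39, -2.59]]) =[[1.52+0.21j,0.78-0.83j], [(0.38-0.4j),0.20+1.61j]]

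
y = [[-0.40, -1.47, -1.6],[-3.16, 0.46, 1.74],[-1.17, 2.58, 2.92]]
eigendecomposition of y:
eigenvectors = [[-0.36,  0.45,  0.19], [0.52,  0.83,  -0.73], [0.77,  -0.33,  0.66]]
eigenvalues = [5.2, -1.94, -0.28]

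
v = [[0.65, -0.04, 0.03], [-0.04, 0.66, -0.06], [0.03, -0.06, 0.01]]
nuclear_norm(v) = 1.32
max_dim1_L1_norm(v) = 0.76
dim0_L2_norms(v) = [0.65, 0.66, 0.07]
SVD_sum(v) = [[0.29, -0.34, 0.04],[-0.34, 0.40, -0.05],[0.04, -0.05, 0.01]] + [[0.36, 0.30, -0.01], [0.30, 0.26, -0.01], [-0.01, -0.01, 0.0]] + [[0.0, -0.0, -0.00], [-0.00, 0.0, 0.0], [-0.00, 0.00, 0.0]]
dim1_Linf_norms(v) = [0.65, 0.66, 0.06]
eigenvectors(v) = [[0.64, -0.76, -0.04], [-0.76, -0.65, 0.09], [0.09, 0.03, 1.0]]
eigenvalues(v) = [0.7, 0.62, 0.0]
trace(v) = 1.32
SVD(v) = [[-0.64, -0.76, -0.04], [0.76, -0.65, 0.09], [-0.09, 0.03, 1.00]] @ diag([0.7014210684570237, 0.6151395413397166, 0.0034393902032596392]) @ [[-0.64, 0.76, -0.09], [-0.76, -0.65, 0.03], [-0.04, 0.09, 1.00]]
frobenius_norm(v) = 0.93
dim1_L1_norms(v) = [0.72, 0.76, 0.1]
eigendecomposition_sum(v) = [[0.29,-0.34,0.04],[-0.34,0.4,-0.05],[0.04,-0.05,0.01]] + [[0.36, 0.3, -0.01], [0.30, 0.26, -0.01], [-0.01, -0.01, 0.00]] + [[0.0, -0.0, -0.0], [-0.00, 0.0, 0.0], [-0.00, 0.00, 0.0]]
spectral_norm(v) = 0.70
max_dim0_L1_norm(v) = 0.76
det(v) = 0.00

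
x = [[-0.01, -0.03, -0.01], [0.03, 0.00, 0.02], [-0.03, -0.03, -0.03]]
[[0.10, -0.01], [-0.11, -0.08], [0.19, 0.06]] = x @ [[-2.45, -1.73],  [-2.04, 1.35],  [-1.92, -1.51]]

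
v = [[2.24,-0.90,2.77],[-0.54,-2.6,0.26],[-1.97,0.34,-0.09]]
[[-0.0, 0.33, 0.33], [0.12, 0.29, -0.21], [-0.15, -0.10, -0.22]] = v@ [[0.07, 0.03, 0.12], [-0.07, -0.11, 0.06], [-0.08, 0.06, 0.04]]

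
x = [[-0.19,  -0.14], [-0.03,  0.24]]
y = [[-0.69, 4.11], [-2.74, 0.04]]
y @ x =[[0.01, 1.08],[0.52, 0.39]]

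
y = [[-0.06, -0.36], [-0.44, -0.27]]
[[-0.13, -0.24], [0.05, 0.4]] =y @ [[-0.36, -1.46],  [0.41, 0.91]]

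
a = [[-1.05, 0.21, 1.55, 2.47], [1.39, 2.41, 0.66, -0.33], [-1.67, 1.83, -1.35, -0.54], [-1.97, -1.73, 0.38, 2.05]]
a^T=[[-1.05, 1.39, -1.67, -1.97], [0.21, 2.41, 1.83, -1.73], [1.55, 0.66, -1.35, 0.38], [2.47, -0.33, -0.54, 2.05]]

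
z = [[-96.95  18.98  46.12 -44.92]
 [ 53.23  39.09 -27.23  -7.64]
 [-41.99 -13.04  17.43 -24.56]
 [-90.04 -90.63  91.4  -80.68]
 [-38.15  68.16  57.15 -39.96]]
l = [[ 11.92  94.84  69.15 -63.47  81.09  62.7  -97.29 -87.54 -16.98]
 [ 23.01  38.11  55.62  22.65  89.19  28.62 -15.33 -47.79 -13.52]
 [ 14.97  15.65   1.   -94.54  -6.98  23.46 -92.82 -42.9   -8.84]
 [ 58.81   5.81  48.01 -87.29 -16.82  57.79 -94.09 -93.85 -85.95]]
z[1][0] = 53.23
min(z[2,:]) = -41.99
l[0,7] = -87.54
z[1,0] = 53.23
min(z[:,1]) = -90.63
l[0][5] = 62.7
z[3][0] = -90.04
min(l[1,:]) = -47.79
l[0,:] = [11.92, 94.84, 69.15, -63.47, 81.09, 62.7, -97.29, -87.54, -16.98]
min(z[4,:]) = -39.96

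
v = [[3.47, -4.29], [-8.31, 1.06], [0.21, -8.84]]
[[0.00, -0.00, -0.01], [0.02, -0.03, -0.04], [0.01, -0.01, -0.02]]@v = [[-0.0, 0.09], [0.31, 0.24], [0.11, 0.12]]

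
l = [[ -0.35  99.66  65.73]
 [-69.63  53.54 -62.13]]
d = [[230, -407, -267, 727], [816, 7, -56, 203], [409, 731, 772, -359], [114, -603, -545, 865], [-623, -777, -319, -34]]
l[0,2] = 65.73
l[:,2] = [65.73, -62.13]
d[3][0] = 114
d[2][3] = -359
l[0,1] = 99.66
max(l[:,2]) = 65.73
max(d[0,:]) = 727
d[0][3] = 727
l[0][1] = 99.66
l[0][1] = 99.66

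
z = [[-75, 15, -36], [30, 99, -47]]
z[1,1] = 99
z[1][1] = 99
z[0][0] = -75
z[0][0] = -75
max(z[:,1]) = 99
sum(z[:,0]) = -45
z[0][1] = 15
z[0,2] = -36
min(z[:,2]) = -47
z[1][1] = 99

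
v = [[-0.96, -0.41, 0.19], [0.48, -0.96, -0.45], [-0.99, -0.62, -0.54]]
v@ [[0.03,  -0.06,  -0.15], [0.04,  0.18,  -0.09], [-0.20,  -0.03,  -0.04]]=[[-0.08,-0.02,0.17], [0.07,-0.19,0.03], [0.05,-0.04,0.23]]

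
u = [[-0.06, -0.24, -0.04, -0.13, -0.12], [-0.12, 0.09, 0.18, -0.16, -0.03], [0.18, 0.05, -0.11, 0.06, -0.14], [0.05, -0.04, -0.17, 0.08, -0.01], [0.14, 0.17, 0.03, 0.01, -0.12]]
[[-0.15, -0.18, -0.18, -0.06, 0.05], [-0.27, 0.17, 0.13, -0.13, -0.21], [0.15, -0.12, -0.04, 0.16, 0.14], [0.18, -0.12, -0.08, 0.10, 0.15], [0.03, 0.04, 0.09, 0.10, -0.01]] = u@[[0.77, -0.7, 0.36, 0.14, 0.03], [0.13, 0.58, 0.78, 0.13, -0.29], [-0.81, 0.64, -0.06, -0.21, -0.51], [0.17, 0.52, -0.85, 0.66, 0.63], [0.67, -0.11, 0.71, -0.47, -0.4]]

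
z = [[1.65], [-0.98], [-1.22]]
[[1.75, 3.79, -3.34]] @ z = [[3.25]]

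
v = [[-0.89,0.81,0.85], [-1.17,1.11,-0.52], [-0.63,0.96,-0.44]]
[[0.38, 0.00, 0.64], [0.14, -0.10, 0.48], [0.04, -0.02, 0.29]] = v @[[-0.24, 0.19, -0.33], [-0.02, 0.14, 0.19], [0.22, 0.07, 0.23]]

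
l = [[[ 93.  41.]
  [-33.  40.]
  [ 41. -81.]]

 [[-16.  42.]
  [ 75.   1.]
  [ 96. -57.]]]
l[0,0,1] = 41.0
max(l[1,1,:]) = 75.0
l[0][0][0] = 93.0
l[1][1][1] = 1.0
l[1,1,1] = 1.0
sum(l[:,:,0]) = 256.0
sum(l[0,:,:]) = 101.0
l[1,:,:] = [[-16.0, 42.0], [75.0, 1.0], [96.0, -57.0]]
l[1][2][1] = -57.0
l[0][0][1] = 41.0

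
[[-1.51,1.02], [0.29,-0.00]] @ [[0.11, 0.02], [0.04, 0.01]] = [[-0.13, -0.02], [0.03, 0.01]]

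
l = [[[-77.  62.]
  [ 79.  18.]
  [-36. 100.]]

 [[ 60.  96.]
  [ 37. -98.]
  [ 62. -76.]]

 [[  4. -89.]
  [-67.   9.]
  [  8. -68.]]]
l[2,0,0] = 4.0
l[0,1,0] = 79.0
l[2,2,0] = 8.0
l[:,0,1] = [62.0, 96.0, -89.0]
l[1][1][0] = 37.0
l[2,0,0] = 4.0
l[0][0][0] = -77.0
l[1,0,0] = 60.0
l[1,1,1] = -98.0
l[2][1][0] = -67.0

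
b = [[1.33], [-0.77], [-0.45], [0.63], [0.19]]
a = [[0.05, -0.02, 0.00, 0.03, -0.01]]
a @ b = [[0.10]]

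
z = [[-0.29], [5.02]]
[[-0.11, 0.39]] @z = [[1.99]]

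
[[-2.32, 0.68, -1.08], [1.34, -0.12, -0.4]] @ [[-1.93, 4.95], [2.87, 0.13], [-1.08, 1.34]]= [[7.60,-12.84], [-2.50,6.08]]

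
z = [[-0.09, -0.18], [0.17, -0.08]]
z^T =[[-0.09,0.17],[-0.18,-0.08]]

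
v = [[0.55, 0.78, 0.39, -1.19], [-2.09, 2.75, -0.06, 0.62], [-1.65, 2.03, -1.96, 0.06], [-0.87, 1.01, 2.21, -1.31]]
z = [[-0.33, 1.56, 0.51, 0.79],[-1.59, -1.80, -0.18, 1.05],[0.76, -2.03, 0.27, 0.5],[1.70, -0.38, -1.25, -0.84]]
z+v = [[0.22, 2.34, 0.90, -0.40],[-3.68, 0.95, -0.24, 1.67],[-0.89, 0.0, -1.69, 0.56],[0.83, 0.63, 0.96, -2.15]]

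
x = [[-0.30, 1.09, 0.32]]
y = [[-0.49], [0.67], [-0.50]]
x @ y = [[0.72]]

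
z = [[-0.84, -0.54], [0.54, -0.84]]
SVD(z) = [[0.54, -0.84],  [0.84, 0.54]] @ diag([0.9985990186255943, 0.9985990186255942]) @ [[-0.00,-1.0], [1.00,0.0]]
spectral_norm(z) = 1.00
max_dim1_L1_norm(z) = 1.38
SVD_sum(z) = [[0.0, -0.54], [0.00, -0.84]] + [[-0.84, 0.00], [0.54, 0.00]]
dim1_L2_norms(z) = [1.0, 1.0]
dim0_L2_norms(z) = [1.0, 1.0]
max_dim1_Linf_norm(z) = 0.84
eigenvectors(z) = [[0.71+0.00j, 0.71-0.00j], [-0.71j, 0.00+0.71j]]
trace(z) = -1.68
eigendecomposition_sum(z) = [[(-0.42+0.27j),(-0.27-0.42j)], [0.27+0.42j,-0.42+0.27j]] + [[(-0.42-0.27j), -0.27+0.42j], [0.27-0.42j, (-0.42-0.27j)]]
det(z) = 1.00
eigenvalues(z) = [(-0.84+0.54j), (-0.84-0.54j)]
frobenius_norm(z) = 1.41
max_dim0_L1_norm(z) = 1.38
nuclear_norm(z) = 2.00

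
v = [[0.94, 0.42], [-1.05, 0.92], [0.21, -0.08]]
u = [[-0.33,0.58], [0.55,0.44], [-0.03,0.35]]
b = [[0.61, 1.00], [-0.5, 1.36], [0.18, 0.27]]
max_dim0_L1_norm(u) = 1.37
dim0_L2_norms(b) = [0.81, 1.71]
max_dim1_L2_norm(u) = 0.7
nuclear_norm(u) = 1.45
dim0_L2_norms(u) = [0.64, 0.81]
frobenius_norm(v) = 1.75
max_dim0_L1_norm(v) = 2.2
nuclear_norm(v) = 2.39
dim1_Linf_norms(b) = [1.0, 1.36, 0.27]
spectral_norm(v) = 1.52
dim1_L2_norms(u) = [0.67, 0.7, 0.35]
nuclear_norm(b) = 2.52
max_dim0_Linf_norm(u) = 0.58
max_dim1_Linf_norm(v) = 1.05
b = v + u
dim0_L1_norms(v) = [2.2, 1.42]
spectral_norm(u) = 0.81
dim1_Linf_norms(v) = [0.94, 1.05, 0.21]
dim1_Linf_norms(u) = [0.58, 0.55, 0.35]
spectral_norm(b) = 1.71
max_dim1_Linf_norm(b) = 1.36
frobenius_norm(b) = 1.89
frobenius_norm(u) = 1.03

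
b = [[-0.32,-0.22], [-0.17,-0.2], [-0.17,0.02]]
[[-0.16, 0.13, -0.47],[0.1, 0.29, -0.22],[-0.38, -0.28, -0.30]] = b @ [[2.00, 1.37, 1.71], [-2.2, -2.59, -0.33]]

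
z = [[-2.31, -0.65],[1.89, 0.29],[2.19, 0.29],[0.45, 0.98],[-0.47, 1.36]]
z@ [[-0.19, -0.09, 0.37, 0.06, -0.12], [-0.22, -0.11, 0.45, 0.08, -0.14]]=[[0.58, 0.28, -1.15, -0.19, 0.37],  [-0.42, -0.20, 0.83, 0.14, -0.27],  [-0.48, -0.23, 0.94, 0.15, -0.30],  [-0.3, -0.15, 0.61, 0.11, -0.19],  [-0.21, -0.11, 0.44, 0.08, -0.13]]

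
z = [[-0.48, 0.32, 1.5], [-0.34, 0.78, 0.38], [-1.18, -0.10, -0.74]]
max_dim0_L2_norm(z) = 1.72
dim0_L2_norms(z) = [1.32, 0.85, 1.72]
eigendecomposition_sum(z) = [[(-0.23+0.71j), (0.13-0.02j), (0.75+0.32j)],[-0.07+0.19j, 0.03-0.00j, (0.2+0.1j)],[-0.60-0.29j, 0.12j, (-0.37+0.63j)]] + [[(-0.23-0.71j), (0.13+0.02j), (0.75-0.32j)], [-0.07-0.19j, (0.03+0j), (0.2-0.1j)], [-0.60+0.29j, -0.12j, (-0.37-0.63j)]] + [[(-0.02+0j),0.06-0.00j,-0.00-0.00j], [-0.19+0.00j,0.71-0.00j,(-0.01-0j)], [0.03-0.00j,(-0.1+0j),0.00+0.00j]]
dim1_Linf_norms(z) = [1.5, 0.78, 1.18]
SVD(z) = [[-0.86, -0.26, 0.44],  [-0.35, -0.32, -0.88],  [0.37, -0.91, 0.18]] @ diag([1.7983072310715111, 1.3406442822915912, 0.608246669563246]) @ [[0.05, -0.33, -0.94], [0.98, -0.18, 0.11], [-0.21, -0.93, 0.31]]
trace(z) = -0.44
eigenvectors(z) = [[-0.73+0.00j, -0.73-0.00j, -0.09+0.00j], [-0.20-0.01j, (-0.2+0.01j), (-0.99+0j)], [(0.08-0.65j), 0.08+0.65j, (0.14+0j)]]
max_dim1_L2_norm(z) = 1.61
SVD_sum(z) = [[-0.08,0.5,1.46],[-0.03,0.21,0.59],[0.03,-0.22,-0.63]] + [[-0.35,  0.06,  -0.04],[-0.42,  0.08,  -0.05],[-1.19,  0.22,  -0.14]] + [[-0.06, -0.25, 0.08], [0.11, 0.5, -0.17], [-0.02, -0.1, 0.03]]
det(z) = 1.47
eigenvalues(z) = [(-0.57+1.34j), (-0.57-1.34j), (0.7+0j)]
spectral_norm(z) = 1.80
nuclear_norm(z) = 3.75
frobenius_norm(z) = 2.32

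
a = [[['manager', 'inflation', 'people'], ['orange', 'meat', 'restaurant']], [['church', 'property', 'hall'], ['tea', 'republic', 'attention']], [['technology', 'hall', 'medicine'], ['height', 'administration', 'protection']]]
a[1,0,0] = 'church'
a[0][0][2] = 'people'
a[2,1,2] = 'protection'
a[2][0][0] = 'technology'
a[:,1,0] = ['orange', 'tea', 'height']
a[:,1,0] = ['orange', 'tea', 'height']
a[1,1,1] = 'republic'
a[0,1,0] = 'orange'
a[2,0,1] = 'hall'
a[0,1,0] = 'orange'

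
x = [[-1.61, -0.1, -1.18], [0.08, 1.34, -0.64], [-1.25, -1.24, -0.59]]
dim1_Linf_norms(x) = [1.61, 1.34, 1.25]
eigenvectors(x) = [[0.81, -0.60, 0.16], [0.08, 0.34, 0.84], [0.59, 0.72, -0.53]]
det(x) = 0.61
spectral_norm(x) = 2.58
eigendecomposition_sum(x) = [[-1.61,-0.41,-1.14], [-0.16,-0.04,-0.12], [-1.17,-0.3,-0.83]] + [[-0.05, 0.04, 0.06], [0.03, -0.03, -0.03], [0.05, -0.05, -0.07]] + [[0.04, 0.27, -0.09],[0.22, 1.41, -0.49],[-0.14, -0.89, 0.31]]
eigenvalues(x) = [-2.48, -0.14, 1.76]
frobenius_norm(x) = 3.11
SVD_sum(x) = [[-1.44, -0.79, -0.82], [0.27, 0.15, 0.16], [-1.39, -0.76, -0.80]] + [[-0.13, 0.66, -0.41], [-0.24, 1.21, -0.74], [0.09, -0.45, 0.27]] + [[-0.04, 0.02, 0.05], [0.04, -0.02, -0.05], [0.05, -0.03, -0.07]]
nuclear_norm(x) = 4.44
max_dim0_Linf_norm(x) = 1.61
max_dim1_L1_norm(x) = 3.08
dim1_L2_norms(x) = [2.0, 1.49, 1.86]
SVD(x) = [[-0.71, -0.46, -0.53], [0.14, -0.83, 0.53], [-0.69, 0.31, 0.66]] @ diag([2.5777966150124216, 1.7293819291923795, 0.13602483087047826]) @ [[0.78, 0.43, 0.45], [0.17, -0.84, 0.52], [0.60, -0.33, -0.73]]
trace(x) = -0.86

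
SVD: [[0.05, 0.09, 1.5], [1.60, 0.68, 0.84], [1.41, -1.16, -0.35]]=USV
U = [[-0.31,0.60,0.74], [-0.81,0.24,-0.54], [-0.5,-0.76,0.41]]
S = [2.24, 1.88, 0.96]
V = [[-0.9, 0.00, -0.43],  [-0.35, 0.59, 0.73],  [-0.26, -0.81, 0.53]]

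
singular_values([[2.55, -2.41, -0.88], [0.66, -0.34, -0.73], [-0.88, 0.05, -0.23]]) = [3.77, 0.72, 0.51]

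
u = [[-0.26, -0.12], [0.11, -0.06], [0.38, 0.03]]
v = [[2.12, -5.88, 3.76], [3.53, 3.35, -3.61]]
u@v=[[-0.97, 1.13, -0.54], [0.02, -0.85, 0.63], [0.91, -2.13, 1.32]]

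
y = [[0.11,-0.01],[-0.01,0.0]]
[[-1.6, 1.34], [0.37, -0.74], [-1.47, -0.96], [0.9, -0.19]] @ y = [[-0.19, 0.02], [0.05, -0.0], [-0.15, 0.01], [0.1, -0.01]]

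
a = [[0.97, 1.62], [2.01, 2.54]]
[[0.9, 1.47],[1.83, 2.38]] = a@[[0.86, 0.16], [0.04, 0.81]]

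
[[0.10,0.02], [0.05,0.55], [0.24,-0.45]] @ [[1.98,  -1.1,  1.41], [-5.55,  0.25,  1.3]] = [[0.09,-0.11,0.17], [-2.95,0.08,0.79], [2.97,-0.38,-0.25]]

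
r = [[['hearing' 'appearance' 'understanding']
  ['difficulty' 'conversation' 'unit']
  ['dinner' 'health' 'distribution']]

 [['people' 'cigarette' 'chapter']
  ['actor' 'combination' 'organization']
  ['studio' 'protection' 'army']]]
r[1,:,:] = [['people', 'cigarette', 'chapter'], ['actor', 'combination', 'organization'], ['studio', 'protection', 'army']]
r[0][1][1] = 'conversation'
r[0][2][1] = 'health'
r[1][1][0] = 'actor'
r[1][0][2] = 'chapter'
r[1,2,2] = 'army'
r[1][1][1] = 'combination'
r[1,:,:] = [['people', 'cigarette', 'chapter'], ['actor', 'combination', 'organization'], ['studio', 'protection', 'army']]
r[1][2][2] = 'army'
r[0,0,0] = 'hearing'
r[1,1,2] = 'organization'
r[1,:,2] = ['chapter', 'organization', 'army']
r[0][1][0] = 'difficulty'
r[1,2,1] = 'protection'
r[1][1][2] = 'organization'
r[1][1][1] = 'combination'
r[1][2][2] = 'army'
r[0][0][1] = 'appearance'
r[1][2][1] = 'protection'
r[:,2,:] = [['dinner', 'health', 'distribution'], ['studio', 'protection', 'army']]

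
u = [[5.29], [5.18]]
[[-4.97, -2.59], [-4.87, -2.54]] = u @ [[-0.94, -0.49]]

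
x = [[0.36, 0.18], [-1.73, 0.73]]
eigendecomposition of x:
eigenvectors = [[-0.10+0.29j, (-0.1-0.29j)], [-0.95+0.00j, -0.95-0.00j]]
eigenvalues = [(0.54+0.53j), (0.54-0.53j)]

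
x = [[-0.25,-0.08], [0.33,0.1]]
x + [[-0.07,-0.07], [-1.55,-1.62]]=[[-0.32,-0.15],[-1.22,-1.52]]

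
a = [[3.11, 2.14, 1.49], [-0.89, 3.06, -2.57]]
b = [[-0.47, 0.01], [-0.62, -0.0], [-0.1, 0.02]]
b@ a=[[-1.47, -0.98, -0.73], [-1.93, -1.33, -0.92], [-0.33, -0.15, -0.20]]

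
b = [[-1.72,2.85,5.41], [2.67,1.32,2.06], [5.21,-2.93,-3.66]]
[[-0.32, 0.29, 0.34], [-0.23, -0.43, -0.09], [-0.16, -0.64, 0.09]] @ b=[[3.10, -1.53, -2.38],  [-1.22, -0.96, -1.80],  [-0.96, -1.56, -2.51]]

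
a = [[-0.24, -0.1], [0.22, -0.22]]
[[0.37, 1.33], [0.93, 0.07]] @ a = [[0.2, -0.33], [-0.21, -0.11]]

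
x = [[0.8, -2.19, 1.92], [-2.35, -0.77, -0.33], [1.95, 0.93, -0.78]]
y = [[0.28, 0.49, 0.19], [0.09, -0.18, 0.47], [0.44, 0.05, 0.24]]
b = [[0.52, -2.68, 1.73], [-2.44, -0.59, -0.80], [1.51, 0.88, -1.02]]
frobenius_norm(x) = 4.54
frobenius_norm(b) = 4.63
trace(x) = -0.75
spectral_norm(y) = 0.74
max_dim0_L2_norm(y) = 0.56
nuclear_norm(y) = 1.49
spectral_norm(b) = 3.45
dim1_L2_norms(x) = [3.02, 2.49, 2.3]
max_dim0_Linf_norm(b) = 2.68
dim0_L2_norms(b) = [2.92, 2.88, 2.16]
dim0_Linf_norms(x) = [2.35, 2.19, 1.92]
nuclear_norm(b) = 7.25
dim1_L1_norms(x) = [4.91, 3.45, 3.66]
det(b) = 8.41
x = b + y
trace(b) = -1.09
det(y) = 0.09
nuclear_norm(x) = 6.86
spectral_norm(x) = 3.34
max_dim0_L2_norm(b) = 2.92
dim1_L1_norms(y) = [0.96, 0.74, 0.73]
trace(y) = 0.34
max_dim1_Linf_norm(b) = 2.68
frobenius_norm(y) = 0.93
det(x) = 4.84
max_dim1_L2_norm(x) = 3.02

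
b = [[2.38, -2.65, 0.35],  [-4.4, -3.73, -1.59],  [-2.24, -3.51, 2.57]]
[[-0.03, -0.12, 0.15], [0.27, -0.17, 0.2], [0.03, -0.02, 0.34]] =b @[[-0.03, -0.01, -0.01], [-0.02, 0.04, -0.06], [-0.04, 0.04, 0.04]]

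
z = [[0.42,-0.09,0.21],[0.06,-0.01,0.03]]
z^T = [[0.42, 0.06],[-0.09, -0.01],[0.21, 0.03]]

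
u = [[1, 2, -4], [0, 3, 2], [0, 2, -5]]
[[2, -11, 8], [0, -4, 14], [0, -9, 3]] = u @ [[2, -3, 4], [0, -2, 4], [0, 1, 1]]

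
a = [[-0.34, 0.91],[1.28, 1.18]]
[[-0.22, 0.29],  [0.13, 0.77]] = a @[[0.24,0.23],[-0.15,0.4]]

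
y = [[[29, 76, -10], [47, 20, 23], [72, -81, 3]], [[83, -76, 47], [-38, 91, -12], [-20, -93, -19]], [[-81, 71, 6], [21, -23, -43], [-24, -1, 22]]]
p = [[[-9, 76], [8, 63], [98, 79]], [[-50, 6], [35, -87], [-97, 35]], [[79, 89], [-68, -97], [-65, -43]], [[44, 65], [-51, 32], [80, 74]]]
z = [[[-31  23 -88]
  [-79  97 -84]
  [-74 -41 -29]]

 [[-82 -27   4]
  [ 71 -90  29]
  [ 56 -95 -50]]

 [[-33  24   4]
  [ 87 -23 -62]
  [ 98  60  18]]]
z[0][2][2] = -29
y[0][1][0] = 47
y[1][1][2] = -12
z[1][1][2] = 29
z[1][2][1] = -95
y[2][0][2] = 6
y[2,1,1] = -23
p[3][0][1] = 65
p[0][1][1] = 63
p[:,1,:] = [[8, 63], [35, -87], [-68, -97], [-51, 32]]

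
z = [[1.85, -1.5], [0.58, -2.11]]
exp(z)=[[5.36, -2.1], [0.81, -0.17]]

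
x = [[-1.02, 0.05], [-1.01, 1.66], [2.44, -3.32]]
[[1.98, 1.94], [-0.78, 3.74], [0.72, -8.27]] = x @ [[-2.02,-1.85], [-1.7,1.13]]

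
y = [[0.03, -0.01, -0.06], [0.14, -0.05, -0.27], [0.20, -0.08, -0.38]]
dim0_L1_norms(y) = [0.37, 0.14, 0.71]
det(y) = 0.00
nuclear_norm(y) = 0.55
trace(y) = -0.40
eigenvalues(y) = [-0.41, -0.0, 0.01]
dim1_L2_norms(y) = [0.07, 0.31, 0.44]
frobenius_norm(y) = 0.54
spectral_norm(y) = 0.54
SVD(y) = [[-0.13,-0.37,-0.92], [-0.57,-0.73,0.37], [-0.81,0.57,-0.12]] @ diag([0.5388540306060694, 0.0059958744924413715, 0.0006190223454797615]) @ [[-0.46, 0.18, 0.87], [0.20, -0.93, 0.29], [0.87, 0.31, 0.39]]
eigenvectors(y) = [[-0.13, -0.87, -0.33], [-0.57, -0.27, -0.95], [-0.81, -0.4, 0.03]]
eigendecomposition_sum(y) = [[0.03, -0.01, -0.06], [0.14, -0.06, -0.27], [0.2, -0.08, -0.38]] + [[-0.00, 0.00, -0.0], [-0.00, 0.00, -0.0], [-0.0, 0.00, -0.0]] + [[0.00, 0.00, -0.0],[0.0, 0.01, -0.0],[-0.0, -0.00, 0.00]]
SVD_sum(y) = [[0.03, -0.01, -0.06],[0.14, -0.05, -0.27],[0.20, -0.08, -0.38]] + [[-0.00, 0.00, -0.00], [-0.00, 0.00, -0.0], [0.0, -0.00, 0.0]] + [[-0.00, -0.00, -0.0], [0.0, 0.0, 0.00], [-0.00, -0.0, -0.0]]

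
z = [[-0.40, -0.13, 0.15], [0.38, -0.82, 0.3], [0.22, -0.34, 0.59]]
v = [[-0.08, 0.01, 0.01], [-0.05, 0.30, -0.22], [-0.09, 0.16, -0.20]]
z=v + [[-0.32, -0.14, 0.14], [0.43, -1.12, 0.52], [0.31, -0.5, 0.79]]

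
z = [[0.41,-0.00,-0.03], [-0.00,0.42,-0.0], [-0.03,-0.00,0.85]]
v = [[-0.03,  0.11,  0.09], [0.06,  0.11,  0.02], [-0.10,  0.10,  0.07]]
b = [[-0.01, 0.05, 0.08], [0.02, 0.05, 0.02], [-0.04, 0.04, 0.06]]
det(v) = 0.00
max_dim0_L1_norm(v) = 0.32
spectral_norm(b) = 0.13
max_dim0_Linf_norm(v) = 0.11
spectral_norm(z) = 0.85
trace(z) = 1.68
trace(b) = 0.10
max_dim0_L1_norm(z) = 0.88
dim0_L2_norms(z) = [0.41, 0.42, 0.85]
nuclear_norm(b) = 0.19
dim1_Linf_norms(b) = [0.08, 0.05, 0.06]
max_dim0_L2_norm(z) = 0.85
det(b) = 0.00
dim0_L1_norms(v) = [0.19, 0.32, 0.18]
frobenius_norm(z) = 1.03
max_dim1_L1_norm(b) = 0.14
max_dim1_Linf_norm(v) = 0.11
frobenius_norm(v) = 0.25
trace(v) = 0.15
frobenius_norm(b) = 0.14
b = v @ z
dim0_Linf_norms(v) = [0.1, 0.11, 0.09]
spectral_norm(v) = 0.22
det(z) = 0.15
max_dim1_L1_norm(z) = 0.88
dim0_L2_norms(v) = [0.12, 0.18, 0.12]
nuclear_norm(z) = 1.68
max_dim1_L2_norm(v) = 0.16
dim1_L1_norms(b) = [0.14, 0.09, 0.14]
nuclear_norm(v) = 0.36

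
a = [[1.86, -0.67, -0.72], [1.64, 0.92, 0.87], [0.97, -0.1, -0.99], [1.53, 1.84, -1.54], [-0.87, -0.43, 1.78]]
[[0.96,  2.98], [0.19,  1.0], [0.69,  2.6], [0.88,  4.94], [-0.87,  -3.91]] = a @ [[0.35, 1.17],[-0.10, 0.44],[-0.34, -1.52]]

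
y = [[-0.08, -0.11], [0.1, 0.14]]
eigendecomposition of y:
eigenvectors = [[-0.82, 0.61], [0.57, -0.79]]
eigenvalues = [-0.0, 0.06]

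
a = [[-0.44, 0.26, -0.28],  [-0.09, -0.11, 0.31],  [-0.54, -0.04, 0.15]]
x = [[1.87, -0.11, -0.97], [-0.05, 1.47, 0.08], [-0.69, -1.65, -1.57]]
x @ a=[[-0.29, 0.54, -0.70], [-0.15, -0.18, 0.48], [1.30, 0.06, -0.55]]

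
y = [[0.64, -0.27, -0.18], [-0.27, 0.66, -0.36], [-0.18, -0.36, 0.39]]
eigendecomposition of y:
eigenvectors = [[0.43,0.77,0.46], [0.56,0.17,-0.81], [0.71,-0.61,0.36]]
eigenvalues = [-0.0, 0.72, 0.97]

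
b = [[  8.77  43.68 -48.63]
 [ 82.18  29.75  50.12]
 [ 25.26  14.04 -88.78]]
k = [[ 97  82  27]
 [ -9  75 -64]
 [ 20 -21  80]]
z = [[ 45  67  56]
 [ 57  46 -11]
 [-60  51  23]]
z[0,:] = [45, 67, 56]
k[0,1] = 82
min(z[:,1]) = 46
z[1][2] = -11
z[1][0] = 57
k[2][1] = -21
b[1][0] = 82.18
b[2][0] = 25.26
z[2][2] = 23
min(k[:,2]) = -64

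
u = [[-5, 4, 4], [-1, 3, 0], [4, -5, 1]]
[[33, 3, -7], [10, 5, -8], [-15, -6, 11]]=u @ [[-1, 1, -1], [3, 2, -3], [4, 0, 0]]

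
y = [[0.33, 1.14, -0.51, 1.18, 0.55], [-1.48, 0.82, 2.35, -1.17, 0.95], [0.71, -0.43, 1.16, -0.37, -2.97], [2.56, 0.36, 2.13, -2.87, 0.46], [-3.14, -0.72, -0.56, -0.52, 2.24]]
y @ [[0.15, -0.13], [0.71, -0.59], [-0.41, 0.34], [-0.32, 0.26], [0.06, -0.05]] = [[0.72,-0.61], [-0.17,0.16], [-0.73,0.61], [0.71,-0.59], [-0.45,0.40]]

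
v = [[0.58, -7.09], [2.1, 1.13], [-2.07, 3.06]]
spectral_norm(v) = 7.88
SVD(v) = [[0.9, -0.18], [-0.1, 0.8], [-0.42, -0.57]] @ diag([7.882638076471637, 2.7935491682373326]) @ [[0.15, -0.99], [0.99, 0.15]]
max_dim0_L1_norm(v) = 11.28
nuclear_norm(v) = 10.68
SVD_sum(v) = [[1.07, -7.02], [-0.12, 0.79], [-0.50, 3.30]] + [[-0.49, -0.07], [2.22, 0.34], [-1.57, -0.24]]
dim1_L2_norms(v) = [7.11, 2.38, 3.69]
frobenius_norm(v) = 8.36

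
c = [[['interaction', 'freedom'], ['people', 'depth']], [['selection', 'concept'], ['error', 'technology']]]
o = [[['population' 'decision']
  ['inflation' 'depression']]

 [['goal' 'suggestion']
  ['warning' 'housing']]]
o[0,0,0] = 'population'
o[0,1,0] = 'inflation'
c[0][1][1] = 'depth'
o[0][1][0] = 'inflation'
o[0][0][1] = 'decision'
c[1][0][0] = 'selection'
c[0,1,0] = 'people'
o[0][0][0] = 'population'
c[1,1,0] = 'error'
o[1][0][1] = 'suggestion'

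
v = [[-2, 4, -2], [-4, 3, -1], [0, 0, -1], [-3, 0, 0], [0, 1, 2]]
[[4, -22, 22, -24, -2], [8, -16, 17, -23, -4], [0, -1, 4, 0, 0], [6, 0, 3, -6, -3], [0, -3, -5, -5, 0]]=v @ [[-2, 0, -1, 2, 1], [0, -5, 3, -5, 0], [0, 1, -4, 0, 0]]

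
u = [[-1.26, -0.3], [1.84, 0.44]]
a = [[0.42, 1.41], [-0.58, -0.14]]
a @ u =[[2.07, 0.49], [0.47, 0.11]]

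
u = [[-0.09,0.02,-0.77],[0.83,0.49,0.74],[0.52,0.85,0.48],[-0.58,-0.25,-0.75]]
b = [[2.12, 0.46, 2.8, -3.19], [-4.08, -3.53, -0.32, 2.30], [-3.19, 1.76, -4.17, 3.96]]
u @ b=[[2.18, -1.47, 2.95, -2.72], [-2.60, -0.05, -0.92, 1.41], [-3.9, -1.92, -0.82, 2.20], [2.18, -0.7, 1.58, -1.69]]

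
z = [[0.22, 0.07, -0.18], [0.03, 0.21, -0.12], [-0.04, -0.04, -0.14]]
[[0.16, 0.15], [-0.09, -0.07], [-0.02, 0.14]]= z @ [[0.90, 0.28],[-0.54, -0.86],[0.01, -0.83]]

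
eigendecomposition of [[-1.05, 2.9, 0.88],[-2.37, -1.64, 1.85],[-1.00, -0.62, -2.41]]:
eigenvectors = [[(0.7+0j), (0.7-0j), 0.42+0.00j], [(0.01+0.67j), (0.01-0.67j), (-0.46+0j)], [-0.20+0.16j, -0.20-0.16j, 0.78+0.00j]]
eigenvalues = [(-1.26+3j), (-1.26-3j), (-2.59+0j)]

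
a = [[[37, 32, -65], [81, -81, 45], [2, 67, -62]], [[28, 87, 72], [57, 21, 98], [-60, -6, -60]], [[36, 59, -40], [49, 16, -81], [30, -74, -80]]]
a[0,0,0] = 37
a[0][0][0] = 37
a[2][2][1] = -74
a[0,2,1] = 67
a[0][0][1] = 32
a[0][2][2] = -62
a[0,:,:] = [[37, 32, -65], [81, -81, 45], [2, 67, -62]]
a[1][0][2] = 72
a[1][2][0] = -60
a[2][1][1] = 16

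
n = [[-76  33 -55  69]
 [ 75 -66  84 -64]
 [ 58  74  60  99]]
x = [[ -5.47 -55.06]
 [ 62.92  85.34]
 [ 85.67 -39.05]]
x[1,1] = 85.34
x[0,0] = -5.47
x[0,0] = -5.47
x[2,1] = -39.05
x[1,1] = 85.34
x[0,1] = -55.06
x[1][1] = 85.34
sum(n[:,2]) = 89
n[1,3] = -64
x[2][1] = -39.05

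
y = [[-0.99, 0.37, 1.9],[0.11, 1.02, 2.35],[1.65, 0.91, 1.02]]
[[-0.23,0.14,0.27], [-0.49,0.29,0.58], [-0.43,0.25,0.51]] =y @[[-0.1, 0.06, 0.12], [-0.12, 0.07, 0.14], [-0.15, 0.09, 0.18]]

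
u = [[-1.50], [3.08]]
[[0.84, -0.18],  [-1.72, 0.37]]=u @ [[-0.56, 0.12]]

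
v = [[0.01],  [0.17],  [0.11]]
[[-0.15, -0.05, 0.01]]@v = [[-0.01]]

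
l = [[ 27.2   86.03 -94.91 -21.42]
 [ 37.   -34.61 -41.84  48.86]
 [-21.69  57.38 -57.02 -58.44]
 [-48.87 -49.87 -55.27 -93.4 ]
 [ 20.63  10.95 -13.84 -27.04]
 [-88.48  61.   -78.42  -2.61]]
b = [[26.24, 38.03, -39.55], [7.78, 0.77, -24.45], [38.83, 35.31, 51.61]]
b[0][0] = 26.24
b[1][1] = 0.77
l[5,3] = -2.61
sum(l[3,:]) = -247.41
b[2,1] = 35.31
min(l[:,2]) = -94.91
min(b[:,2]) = -39.55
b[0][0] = 26.24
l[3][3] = -93.4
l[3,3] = -93.4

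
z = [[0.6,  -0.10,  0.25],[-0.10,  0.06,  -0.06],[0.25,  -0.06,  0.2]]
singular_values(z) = [0.74, 0.08, 0.04]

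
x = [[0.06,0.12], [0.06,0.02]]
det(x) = -0.01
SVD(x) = [[-0.94, -0.35], [-0.35, 0.94]] @ diag([0.14219544457292885, 0.04219544457292888]) @ [[-0.54, -0.84], [0.84, -0.54]]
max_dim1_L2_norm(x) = 0.13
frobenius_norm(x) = 0.15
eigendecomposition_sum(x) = [[0.08, 0.09], [0.04, 0.05]] + [[-0.02, 0.03], [0.02, -0.03]]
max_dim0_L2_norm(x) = 0.12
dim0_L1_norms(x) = [0.12, 0.14]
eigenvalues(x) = [0.13, -0.05]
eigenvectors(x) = [[0.87, -0.75], [0.49, 0.67]]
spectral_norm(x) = 0.14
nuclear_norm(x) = 0.18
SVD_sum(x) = [[0.07, 0.11], [0.03, 0.04]] + [[-0.01, 0.01], [0.03, -0.02]]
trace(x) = 0.08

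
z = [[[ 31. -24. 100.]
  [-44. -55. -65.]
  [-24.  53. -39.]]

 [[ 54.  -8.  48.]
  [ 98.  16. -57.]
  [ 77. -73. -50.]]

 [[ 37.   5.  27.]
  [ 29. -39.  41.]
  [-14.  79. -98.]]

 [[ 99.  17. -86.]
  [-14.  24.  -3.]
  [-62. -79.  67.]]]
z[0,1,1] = -55.0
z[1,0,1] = -8.0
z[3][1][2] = -3.0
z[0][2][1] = 53.0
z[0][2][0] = -24.0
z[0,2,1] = 53.0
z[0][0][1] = -24.0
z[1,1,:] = [98.0, 16.0, -57.0]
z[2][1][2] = 41.0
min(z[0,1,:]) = -65.0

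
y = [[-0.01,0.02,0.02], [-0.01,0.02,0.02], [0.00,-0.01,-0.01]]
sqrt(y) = [[(-0-0j),(0.14+0j),(0.14+0j)], [-0.00-0.00j,0.14+0.00j,(0.14+0j)], [(-0.07+0j),-0.00-0.00j,-0.00+0.00j]]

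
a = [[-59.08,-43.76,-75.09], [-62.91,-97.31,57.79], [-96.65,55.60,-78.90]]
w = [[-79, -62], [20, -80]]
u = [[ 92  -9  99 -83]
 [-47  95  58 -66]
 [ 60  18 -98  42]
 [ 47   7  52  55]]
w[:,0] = [-79, 20]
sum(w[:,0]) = -59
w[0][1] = -62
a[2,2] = -78.9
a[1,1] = -97.31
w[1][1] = -80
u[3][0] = 47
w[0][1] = -62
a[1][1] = -97.31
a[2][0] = -96.65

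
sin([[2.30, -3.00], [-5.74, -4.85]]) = [[-0.8, 0.12], [0.22, -0.53]]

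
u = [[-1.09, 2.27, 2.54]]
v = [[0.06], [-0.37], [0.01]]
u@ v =[[-0.88]]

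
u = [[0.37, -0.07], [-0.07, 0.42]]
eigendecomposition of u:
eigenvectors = [[-0.82, 0.58], [-0.58, -0.82]]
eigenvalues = [0.32, 0.47]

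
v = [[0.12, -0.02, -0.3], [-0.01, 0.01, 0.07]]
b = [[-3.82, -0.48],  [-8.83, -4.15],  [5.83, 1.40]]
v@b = [[-2.03, -0.39], [0.36, 0.06]]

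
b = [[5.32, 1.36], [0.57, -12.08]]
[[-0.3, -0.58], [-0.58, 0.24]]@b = [[-1.93, 6.60],[-2.95, -3.69]]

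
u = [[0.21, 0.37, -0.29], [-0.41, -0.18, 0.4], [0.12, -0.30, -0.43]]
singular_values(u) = [0.81, 0.5, 0.12]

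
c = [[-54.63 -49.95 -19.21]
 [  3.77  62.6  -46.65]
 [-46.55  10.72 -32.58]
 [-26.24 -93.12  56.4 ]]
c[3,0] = -26.24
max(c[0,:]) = -19.21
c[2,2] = -32.58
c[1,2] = -46.65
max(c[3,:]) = 56.4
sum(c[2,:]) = -68.41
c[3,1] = -93.12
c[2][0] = -46.55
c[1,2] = -46.65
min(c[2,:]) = -46.55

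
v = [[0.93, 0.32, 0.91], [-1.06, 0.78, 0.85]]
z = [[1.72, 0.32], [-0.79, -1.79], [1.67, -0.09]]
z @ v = [[1.26,0.8,1.84], [1.16,-1.65,-2.24], [1.65,0.46,1.44]]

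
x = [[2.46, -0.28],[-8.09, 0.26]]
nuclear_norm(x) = 8.65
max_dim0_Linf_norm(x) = 8.09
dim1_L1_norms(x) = [2.74, 8.35]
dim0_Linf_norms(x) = [8.09, 0.28]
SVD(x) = [[-0.29, 0.96], [0.96, 0.29]] @ diag([8.462198122057021, 0.19210138743535402]) @ [[-1.00, 0.04], [-0.04, -1.00]]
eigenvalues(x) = [3.22, -0.5]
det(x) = -1.63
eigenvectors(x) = [[0.34, 0.09], [-0.94, 1.00]]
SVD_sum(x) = [[2.47, -0.1],[-8.09, 0.32]] + [[-0.01,-0.18], [-0.0,-0.06]]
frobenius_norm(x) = 8.46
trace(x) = 2.72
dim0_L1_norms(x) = [10.55, 0.54]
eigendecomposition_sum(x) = [[2.56, -0.24], [-7.0, 0.66]] + [[-0.10, -0.04], [-1.09, -0.40]]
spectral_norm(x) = 8.46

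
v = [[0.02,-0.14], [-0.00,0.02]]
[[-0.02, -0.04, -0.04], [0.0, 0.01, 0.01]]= v@[[-0.08, -0.14, -0.14], [0.15, 0.26, 0.26]]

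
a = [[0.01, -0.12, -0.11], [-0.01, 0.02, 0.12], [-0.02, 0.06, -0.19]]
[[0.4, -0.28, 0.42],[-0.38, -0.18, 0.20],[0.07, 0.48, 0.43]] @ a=[[-0.00, -0.03, -0.16], [-0.01, 0.05, -0.02], [-0.01, 0.03, -0.03]]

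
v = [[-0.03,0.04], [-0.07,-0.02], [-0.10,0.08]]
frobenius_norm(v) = 0.16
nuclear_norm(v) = 0.20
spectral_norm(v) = 0.14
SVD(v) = [[-0.32, 0.30], [-0.34, -0.92], [-0.88, 0.24]] @ diag([0.14398984661856776, 0.05888059163053083]) @ [[0.85, -0.53], [0.53, 0.85]]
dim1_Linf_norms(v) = [0.04, 0.07, 0.1]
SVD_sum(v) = [[-0.04, 0.02], [-0.04, 0.03], [-0.11, 0.07]] + [[0.01, 0.02], [-0.03, -0.05], [0.01, 0.01]]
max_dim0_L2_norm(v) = 0.13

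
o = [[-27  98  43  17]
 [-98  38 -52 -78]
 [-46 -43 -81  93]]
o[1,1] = 38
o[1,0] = -98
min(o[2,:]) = -81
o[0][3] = 17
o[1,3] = -78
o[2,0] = -46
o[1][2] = -52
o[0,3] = 17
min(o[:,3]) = -78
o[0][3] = 17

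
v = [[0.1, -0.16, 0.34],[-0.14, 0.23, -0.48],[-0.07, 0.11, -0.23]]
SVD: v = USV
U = [[-0.54, -0.36, 0.76], [0.76, -0.6, 0.25], [0.37, 0.71, 0.60]]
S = [0.72, 0.0, 0.0]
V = [[-0.26, 0.42, -0.87], [-0.88, -0.47, 0.04], [-0.40, 0.78, 0.49]]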